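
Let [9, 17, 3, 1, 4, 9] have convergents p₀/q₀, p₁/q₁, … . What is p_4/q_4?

2971/328

Using pₖ = aₖpₖ₋₁ + pₖ₋₂, qₖ = aₖqₖ₋₁ + qₖ₋₂ (with p₋₁=1, p₋₂=0, q₋₁=0, q₋₂=1):
  k=0: a=9, p=9, q=1
  k=1: a=17, p=154, q=17
  k=2: a=3, p=471, q=52
  k=3: a=1, p=625, q=69
  k=4: a=4, p=2971, q=328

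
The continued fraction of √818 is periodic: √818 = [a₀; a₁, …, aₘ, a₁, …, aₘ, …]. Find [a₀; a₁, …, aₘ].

a₀ = ⌊√818⌋ = 28.
With m₀=0, d₀=1 and mₖ₊₁ = dₖaₖ − mₖ, dₖ₊₁ = (n − mₖ₊₁²)/dₖ, aₖ₊₁ = ⌊(a₀+mₖ₊₁)/dₖ₊₁⌋:
  k=1: m=28, d=34, a=1
  k=2: m=6, d=23, a=1
  k=3: m=17, d=23, a=1
  k=4: m=6, d=34, a=1
  k=5: m=28, d=1, a=56
d=1 and a=2a₀=56 at k=5, so the next step gives (m, d) = (28, 34) again — its k=1 value — and the period has length 5.

[28; 1, 1, 1, 1, 56]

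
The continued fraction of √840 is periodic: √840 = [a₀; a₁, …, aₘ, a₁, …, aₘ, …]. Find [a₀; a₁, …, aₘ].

[28; 1, 56]

a₀ = ⌊√840⌋ = 28.
With m₀=0, d₀=1 and mₖ₊₁ = dₖaₖ − mₖ, dₖ₊₁ = (n − mₖ₊₁²)/dₖ, aₖ₊₁ = ⌊(a₀+mₖ₊₁)/dₖ₊₁⌋:
  k=1: m=28, d=56, a=1
  k=2: m=28, d=1, a=56
d=1 and a=2a₀=56 at k=2, so the next step gives (m, d) = (28, 56) again — its k=1 value — and the period has length 2.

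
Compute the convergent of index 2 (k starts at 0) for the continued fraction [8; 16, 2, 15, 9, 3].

266/33

Using pₖ = aₖpₖ₋₁ + pₖ₋₂, qₖ = aₖqₖ₋₁ + qₖ₋₂ (with p₋₁=1, p₋₂=0, q₋₁=0, q₋₂=1):
  k=0: a=8, p=8, q=1
  k=1: a=16, p=129, q=16
  k=2: a=2, p=266, q=33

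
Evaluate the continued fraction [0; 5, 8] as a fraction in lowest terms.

8/41

Fold from the inside: start with 8/1.
  5 + 1/8 = 41/8
  0 + 8/41 = 8/41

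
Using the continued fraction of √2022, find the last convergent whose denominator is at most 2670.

√2022 = [44; 1, 28, 1, 88, …] (period length 4).
Convergents:
  p_0/q_0 = 44/1
  p_1/q_1 = 45/1
  p_2/q_2 = 1304/29
  p_3/q_3 = 1349/30
  p_4/q_4 = 120016/2669
  p_5/q_5 = 121365/2699
q_4 = 2669 ≤ 2670 < 2699 = q_5, so the answer is 120016/2669.

120016/2669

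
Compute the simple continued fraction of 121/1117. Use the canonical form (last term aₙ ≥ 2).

[0; 9, 4, 3, 9]

121 = 0*1117 + 121
1117 = 9*121 + 28
121 = 4*28 + 9
28 = 3*9 + 1
9 = 9*1 + 0  (stop)
So 121/1117 = [0; 9, 4, 3, 9].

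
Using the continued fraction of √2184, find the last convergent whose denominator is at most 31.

701/15

√2184 = [46; 1, 2, 1, 2, 1, 92, …] (period length 6).
Convergents:
  p_0/q_0 = 46/1
  p_1/q_1 = 47/1
  p_2/q_2 = 140/3
  p_3/q_3 = 187/4
  p_4/q_4 = 514/11
  p_5/q_5 = 701/15
  p_6/q_6 = 65006/1391
q_5 = 15 ≤ 31 < 1391 = q_6, so the answer is 701/15.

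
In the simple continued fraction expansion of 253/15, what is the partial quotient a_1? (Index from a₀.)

1

253 = 16·15 + 13   →  a_0 = 16
15 = 1·13 + 2   →  a_1 = 1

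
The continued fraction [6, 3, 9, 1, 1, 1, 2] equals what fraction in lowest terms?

Fold from the inside: start with 2/1.
  1 + 1/2 = 3/2
  1 + 2/3 = 5/3
  1 + 3/5 = 8/5
  9 + 5/8 = 77/8
  3 + 8/77 = 239/77
  6 + 77/239 = 1511/239

1511/239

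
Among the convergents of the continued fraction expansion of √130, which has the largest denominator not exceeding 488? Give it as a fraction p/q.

√130 = [11; 2, 2, 22, …] (period length 3).
Convergents:
  p_0/q_0 = 11/1
  p_1/q_1 = 23/2
  p_2/q_2 = 57/5
  p_3/q_3 = 1277/112
  p_4/q_4 = 2611/229
  p_5/q_5 = 6499/570
q_4 = 229 ≤ 488 < 570 = q_5, so the answer is 2611/229.

2611/229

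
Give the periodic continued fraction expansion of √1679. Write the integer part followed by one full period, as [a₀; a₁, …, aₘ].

[40; 1, 39, 1, 80]

a₀ = ⌊√1679⌋ = 40.
With m₀=0, d₀=1 and mₖ₊₁ = dₖaₖ − mₖ, dₖ₊₁ = (n − mₖ₊₁²)/dₖ, aₖ₊₁ = ⌊(a₀+mₖ₊₁)/dₖ₊₁⌋:
  k=1: m=40, d=79, a=1
  k=2: m=39, d=2, a=39
  k=3: m=39, d=79, a=1
  k=4: m=40, d=1, a=80
d=1 and a=2a₀=80 at k=4, so the next step gives (m, d) = (40, 79) again — its k=1 value — and the period has length 4.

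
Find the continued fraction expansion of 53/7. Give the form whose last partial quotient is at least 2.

[7; 1, 1, 3]

53 = 7×7 + 4
7 = 1×4 + 3
4 = 1×3 + 1
3 = 3×1 + 0  (stop)
So 53/7 = [7; 1, 1, 3].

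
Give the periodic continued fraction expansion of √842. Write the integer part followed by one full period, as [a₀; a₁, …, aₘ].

[29; 58]

a₀ = ⌊√842⌋ = 29.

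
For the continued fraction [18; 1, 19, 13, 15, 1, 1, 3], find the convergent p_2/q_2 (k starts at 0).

Using pₖ = aₖpₖ₋₁ + pₖ₋₂, qₖ = aₖqₖ₋₁ + qₖ₋₂ (with p₋₁=1, p₋₂=0, q₋₁=0, q₋₂=1):
  k=0: a=18, p=18, q=1
  k=1: a=1, p=19, q=1
  k=2: a=19, p=379, q=20

379/20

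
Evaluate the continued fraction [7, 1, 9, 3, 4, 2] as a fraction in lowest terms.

2363/299

Using pₖ = aₖpₖ₋₁ + pₖ₋₂ and qₖ = aₖqₖ₋₁ + qₖ₋₂:
  k=0: a=7, p=7, q=1
  k=1: a=1, p=8, q=1
  k=2: a=9, p=79, q=10
  k=3: a=3, p=245, q=31
  k=4: a=4, p=1059, q=134
  k=5: a=2, p=2363, q=299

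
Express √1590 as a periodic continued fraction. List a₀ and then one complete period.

[39; 1, 6, 1, 78]

a₀ = ⌊√1590⌋ = 39.
With m₀=0, d₀=1 and mₖ₊₁ = dₖaₖ − mₖ, dₖ₊₁ = (n − mₖ₊₁²)/dₖ, aₖ₊₁ = ⌊(a₀+mₖ₊₁)/dₖ₊₁⌋:
  k=1: m=39, d=69, a=1
  k=2: m=30, d=10, a=6
  k=3: m=30, d=69, a=1
  k=4: m=39, d=1, a=78
d=1 and a=2a₀=78 at k=4, so the next step gives (m, d) = (39, 69) again — its k=1 value — and the period has length 4.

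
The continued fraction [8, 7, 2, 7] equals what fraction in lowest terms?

Fold from the inside: start with 7/1.
  2 + 1/7 = 15/7
  7 + 7/15 = 112/15
  8 + 15/112 = 911/112

911/112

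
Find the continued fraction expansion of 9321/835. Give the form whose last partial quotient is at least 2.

9321 = 11×835 + 136
835 = 6×136 + 19
136 = 7×19 + 3
19 = 6×3 + 1
3 = 3×1 + 0  (stop)
So 9321/835 = [11; 6, 7, 6, 3].

[11; 6, 7, 6, 3]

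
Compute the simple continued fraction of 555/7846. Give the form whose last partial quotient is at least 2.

[0; 14, 7, 3, 3, 3, 2]

555 = 0×7846 + 555
7846 = 14×555 + 76
555 = 7×76 + 23
76 = 3×23 + 7
23 = 3×7 + 2
7 = 3×2 + 1
2 = 2×1 + 0  (stop)
So 555/7846 = [0; 14, 7, 3, 3, 3, 2].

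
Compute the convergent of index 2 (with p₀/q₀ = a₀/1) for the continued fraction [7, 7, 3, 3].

Using pₖ = aₖpₖ₋₁ + pₖ₋₂, qₖ = aₖqₖ₋₁ + qₖ₋₂ (with p₋₁=1, p₋₂=0, q₋₁=0, q₋₂=1):
  k=0: a=7, p=7, q=1
  k=1: a=7, p=50, q=7
  k=2: a=3, p=157, q=22

157/22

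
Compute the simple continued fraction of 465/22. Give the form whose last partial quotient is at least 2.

[21; 7, 3]

465 = 21×22 + 3
22 = 7×3 + 1
3 = 3×1 + 0  (stop)
So 465/22 = [21; 7, 3].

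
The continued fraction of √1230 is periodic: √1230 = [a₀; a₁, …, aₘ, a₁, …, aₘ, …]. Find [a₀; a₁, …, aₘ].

a₀ = ⌊√1230⌋ = 35.
With m₀=0, d₀=1 and mₖ₊₁ = dₖaₖ − mₖ, dₖ₊₁ = (n − mₖ₊₁²)/dₖ, aₖ₊₁ = ⌊(a₀+mₖ₊₁)/dₖ₊₁⌋:
  k=1: m=35, d=5, a=14
  k=2: m=35, d=1, a=70
d=1 and a=2a₀=70 at k=2, so the next step gives (m, d) = (35, 5) again — its k=1 value — and the period has length 2.

[35; 14, 70]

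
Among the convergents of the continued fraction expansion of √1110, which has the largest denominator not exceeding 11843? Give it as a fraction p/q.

√1110 = [33; 3, 6, 3, 66, …] (period length 4).
Convergents:
  p_0/q_0 = 33/1
  p_1/q_1 = 100/3
  p_2/q_2 = 633/19
  p_3/q_3 = 1999/60
  p_4/q_4 = 132567/3979
  p_5/q_5 = 399700/11997
q_4 = 3979 ≤ 11843 < 11997 = q_5, so the answer is 132567/3979.

132567/3979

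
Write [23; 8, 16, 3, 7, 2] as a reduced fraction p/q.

Fold from the inside: start with 2/1.
  7 + 1/2 = 15/2
  3 + 2/15 = 47/15
  16 + 15/47 = 767/47
  8 + 47/767 = 6183/767
  23 + 767/6183 = 142976/6183

142976/6183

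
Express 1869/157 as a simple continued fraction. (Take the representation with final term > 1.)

1869 = 11·157 + 142
157 = 1·142 + 15
142 = 9·15 + 7
15 = 2·7 + 1
7 = 7·1 + 0  (stop)
So 1869/157 = [11; 1, 9, 2, 7].

[11; 1, 9, 2, 7]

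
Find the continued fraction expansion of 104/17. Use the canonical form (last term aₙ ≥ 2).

[6; 8, 2]

104 = 6·17 + 2
17 = 8·2 + 1
2 = 2·1 + 0  (stop)
So 104/17 = [6; 8, 2].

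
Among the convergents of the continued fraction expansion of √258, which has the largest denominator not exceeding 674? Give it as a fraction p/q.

8240/513

√258 = [16; 16, 32, …] (period length 2).
Convergents:
  p_0/q_0 = 16/1
  p_1/q_1 = 257/16
  p_2/q_2 = 8240/513
  p_3/q_3 = 132097/8224
q_2 = 513 ≤ 674 < 8224 = q_3, so the answer is 8240/513.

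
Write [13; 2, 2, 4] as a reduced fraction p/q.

Fold from the inside: start with 4/1.
  2 + 1/4 = 9/4
  2 + 4/9 = 22/9
  13 + 9/22 = 295/22

295/22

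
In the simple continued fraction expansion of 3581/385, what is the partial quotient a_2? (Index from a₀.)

3581 = 9·385 + 116   →  a_0 = 9
385 = 3·116 + 37   →  a_1 = 3
116 = 3·37 + 5   →  a_2 = 3

3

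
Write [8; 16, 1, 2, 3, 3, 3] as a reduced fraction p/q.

Using pₖ = aₖpₖ₋₁ + pₖ₋₂ and qₖ = aₖqₖ₋₁ + qₖ₋₂:
  k=0: a=8, p=8, q=1
  k=1: a=16, p=129, q=16
  k=2: a=1, p=137, q=17
  k=3: a=2, p=403, q=50
  k=4: a=3, p=1346, q=167
  k=5: a=3, p=4441, q=551
  k=6: a=3, p=14669, q=1820

14669/1820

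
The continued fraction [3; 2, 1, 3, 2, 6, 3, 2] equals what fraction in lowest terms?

3955/1177

Using pₖ = aₖpₖ₋₁ + pₖ₋₂ and qₖ = aₖqₖ₋₁ + qₖ₋₂:
  k=0: a=3, p=3, q=1
  k=1: a=2, p=7, q=2
  k=2: a=1, p=10, q=3
  k=3: a=3, p=37, q=11
  k=4: a=2, p=84, q=25
  k=5: a=6, p=541, q=161
  k=6: a=3, p=1707, q=508
  k=7: a=2, p=3955, q=1177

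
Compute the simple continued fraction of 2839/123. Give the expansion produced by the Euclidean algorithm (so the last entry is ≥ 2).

[23; 12, 3, 3]

2839 = 23·123 + 10
123 = 12·10 + 3
10 = 3·3 + 1
3 = 3·1 + 0  (stop)
So 2839/123 = [23; 12, 3, 3].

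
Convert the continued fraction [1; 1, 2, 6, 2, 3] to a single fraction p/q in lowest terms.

239/142

Fold from the inside: start with 3/1.
  2 + 1/3 = 7/3
  6 + 3/7 = 45/7
  2 + 7/45 = 97/45
  1 + 45/97 = 142/97
  1 + 97/142 = 239/142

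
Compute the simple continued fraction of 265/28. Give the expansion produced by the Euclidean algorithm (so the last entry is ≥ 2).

265 = 9·28 + 13
28 = 2·13 + 2
13 = 6·2 + 1
2 = 2·1 + 0  (stop)
So 265/28 = [9; 2, 6, 2].

[9; 2, 6, 2]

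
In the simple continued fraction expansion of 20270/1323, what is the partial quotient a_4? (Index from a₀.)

20270 = 15·1323 + 425   →  a_0 = 15
1323 = 3·425 + 48   →  a_1 = 3
425 = 8·48 + 41   →  a_2 = 8
48 = 1·41 + 7   →  a_3 = 1
41 = 5·7 + 6   →  a_4 = 5

5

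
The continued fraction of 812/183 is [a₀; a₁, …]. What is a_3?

2

812 = 4·183 + 80   →  a_0 = 4
183 = 2·80 + 23   →  a_1 = 2
80 = 3·23 + 11   →  a_2 = 3
23 = 2·11 + 1   →  a_3 = 2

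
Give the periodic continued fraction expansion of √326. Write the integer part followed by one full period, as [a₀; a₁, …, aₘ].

[18; 18, 36]

a₀ = ⌊√326⌋ = 18.
With m₀=0, d₀=1 and mₖ₊₁ = dₖaₖ − mₖ, dₖ₊₁ = (n − mₖ₊₁²)/dₖ, aₖ₊₁ = ⌊(a₀+mₖ₊₁)/dₖ₊₁⌋:
  k=1: m=18, d=2, a=18
  k=2: m=18, d=1, a=36
d=1 and a=2a₀=36 at k=2, so the next step gives (m, d) = (18, 2) again — its k=1 value — and the period has length 2.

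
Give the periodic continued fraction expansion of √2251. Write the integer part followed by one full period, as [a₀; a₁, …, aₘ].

[47; 2, 4, 47, 4, 2, 94]

a₀ = ⌊√2251⌋ = 47.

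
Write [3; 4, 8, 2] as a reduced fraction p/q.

227/70

Using pₖ = aₖpₖ₋₁ + pₖ₋₂ and qₖ = aₖqₖ₋₁ + qₖ₋₂:
  k=0: a=3, p=3, q=1
  k=1: a=4, p=13, q=4
  k=2: a=8, p=107, q=33
  k=3: a=2, p=227, q=70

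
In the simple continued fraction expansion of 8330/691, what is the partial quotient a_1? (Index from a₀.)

8330 = 12·691 + 38   →  a_0 = 12
691 = 18·38 + 7   →  a_1 = 18

18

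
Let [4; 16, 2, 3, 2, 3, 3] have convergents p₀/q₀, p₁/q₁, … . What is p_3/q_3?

467/115

Using pₖ = aₖpₖ₋₁ + pₖ₋₂, qₖ = aₖqₖ₋₁ + qₖ₋₂ (with p₋₁=1, p₋₂=0, q₋₁=0, q₋₂=1):
  k=0: a=4, p=4, q=1
  k=1: a=16, p=65, q=16
  k=2: a=2, p=134, q=33
  k=3: a=3, p=467, q=115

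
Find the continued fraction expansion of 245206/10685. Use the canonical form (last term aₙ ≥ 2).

[22; 1, 18, 2, 6, 5, 8]

245206 = 22×10685 + 10136
10685 = 1×10136 + 549
10136 = 18×549 + 254
549 = 2×254 + 41
254 = 6×41 + 8
41 = 5×8 + 1
8 = 8×1 + 0  (stop)
So 245206/10685 = [22; 1, 18, 2, 6, 5, 8].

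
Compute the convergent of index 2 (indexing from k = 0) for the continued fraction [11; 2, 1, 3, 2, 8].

Using pₖ = aₖpₖ₋₁ + pₖ₋₂, qₖ = aₖqₖ₋₁ + qₖ₋₂ (with p₋₁=1, p₋₂=0, q₋₁=0, q₋₂=1):
  k=0: a=11, p=11, q=1
  k=1: a=2, p=23, q=2
  k=2: a=1, p=34, q=3

34/3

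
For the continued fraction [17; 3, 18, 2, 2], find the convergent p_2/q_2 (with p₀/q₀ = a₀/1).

953/55

Using pₖ = aₖpₖ₋₁ + pₖ₋₂, qₖ = aₖqₖ₋₁ + qₖ₋₂ (with p₋₁=1, p₋₂=0, q₋₁=0, q₋₂=1):
  k=0: a=17, p=17, q=1
  k=1: a=3, p=52, q=3
  k=2: a=18, p=953, q=55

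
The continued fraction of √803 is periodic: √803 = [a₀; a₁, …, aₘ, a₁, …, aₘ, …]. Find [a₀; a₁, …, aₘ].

a₀ = ⌊√803⌋ = 28.
With m₀=0, d₀=1 and mₖ₊₁ = dₖaₖ − mₖ, dₖ₊₁ = (n − mₖ₊₁²)/dₖ, aₖ₊₁ = ⌊(a₀+mₖ₊₁)/dₖ₊₁⌋:
  k=1: m=28, d=19, a=2
  k=2: m=10, d=37, a=1
  k=3: m=27, d=2, a=27
  k=4: m=27, d=37, a=1
  k=5: m=10, d=19, a=2
  k=6: m=28, d=1, a=56
d=1 and a=2a₀=56 at k=6, so the next step gives (m, d) = (28, 19) again — its k=1 value — and the period has length 6.

[28; 2, 1, 27, 1, 2, 56]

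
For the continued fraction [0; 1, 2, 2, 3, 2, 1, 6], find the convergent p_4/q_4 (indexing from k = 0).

Using pₖ = aₖpₖ₋₁ + pₖ₋₂, qₖ = aₖqₖ₋₁ + qₖ₋₂ (with p₋₁=1, p₋₂=0, q₋₁=0, q₋₂=1):
  k=0: a=0, p=0, q=1
  k=1: a=1, p=1, q=1
  k=2: a=2, p=2, q=3
  k=3: a=2, p=5, q=7
  k=4: a=3, p=17, q=24

17/24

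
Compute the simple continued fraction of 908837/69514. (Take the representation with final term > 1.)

[13; 13, 2, 15, 1, 11, 13]

908837 = 13×69514 + 5155
69514 = 13×5155 + 2499
5155 = 2×2499 + 157
2499 = 15×157 + 144
157 = 1×144 + 13
144 = 11×13 + 1
13 = 13×1 + 0  (stop)
So 908837/69514 = [13; 13, 2, 15, 1, 11, 13].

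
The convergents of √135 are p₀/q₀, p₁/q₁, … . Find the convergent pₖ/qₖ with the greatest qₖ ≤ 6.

√135 = [11; 1, 1, 1, 1, 1, 1, 1, 22, …] (period length 8).
Convergents:
  p_0/q_0 = 11/1
  p_1/q_1 = 12/1
  p_2/q_2 = 23/2
  p_3/q_3 = 35/3
  p_4/q_4 = 58/5
  p_5/q_5 = 93/8
q_4 = 5 ≤ 6 < 8 = q_5, so the answer is 58/5.

58/5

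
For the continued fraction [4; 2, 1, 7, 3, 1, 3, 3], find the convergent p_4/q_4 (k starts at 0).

Using pₖ = aₖpₖ₋₁ + pₖ₋₂, qₖ = aₖqₖ₋₁ + qₖ₋₂ (with p₋₁=1, p₋₂=0, q₋₁=0, q₋₂=1):
  k=0: a=4, p=4, q=1
  k=1: a=2, p=9, q=2
  k=2: a=1, p=13, q=3
  k=3: a=7, p=100, q=23
  k=4: a=3, p=313, q=72

313/72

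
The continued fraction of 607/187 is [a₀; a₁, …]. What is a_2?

15

607 = 3·187 + 46   →  a_0 = 3
187 = 4·46 + 3   →  a_1 = 4
46 = 15·3 + 1   →  a_2 = 15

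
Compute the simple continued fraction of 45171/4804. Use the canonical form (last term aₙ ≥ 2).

45171 = 9*4804 + 1935
4804 = 2*1935 + 934
1935 = 2*934 + 67
934 = 13*67 + 63
67 = 1*63 + 4
63 = 15*4 + 3
4 = 1*3 + 1
3 = 3*1 + 0  (stop)
So 45171/4804 = [9; 2, 2, 13, 1, 15, 1, 3].

[9; 2, 2, 13, 1, 15, 1, 3]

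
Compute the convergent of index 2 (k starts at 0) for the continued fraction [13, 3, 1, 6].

Using pₖ = aₖpₖ₋₁ + pₖ₋₂, qₖ = aₖqₖ₋₁ + qₖ₋₂ (with p₋₁=1, p₋₂=0, q₋₁=0, q₋₂=1):
  k=0: a=13, p=13, q=1
  k=1: a=3, p=40, q=3
  k=2: a=1, p=53, q=4

53/4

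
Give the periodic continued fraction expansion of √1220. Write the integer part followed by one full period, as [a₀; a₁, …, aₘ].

[34; 1, 12, 1, 68]

a₀ = ⌊√1220⌋ = 34.
With m₀=0, d₀=1 and mₖ₊₁ = dₖaₖ − mₖ, dₖ₊₁ = (n − mₖ₊₁²)/dₖ, aₖ₊₁ = ⌊(a₀+mₖ₊₁)/dₖ₊₁⌋:
  k=1: m=34, d=64, a=1
  k=2: m=30, d=5, a=12
  k=3: m=30, d=64, a=1
  k=4: m=34, d=1, a=68
d=1 and a=2a₀=68 at k=4, so the next step gives (m, d) = (34, 64) again — its k=1 value — and the period has length 4.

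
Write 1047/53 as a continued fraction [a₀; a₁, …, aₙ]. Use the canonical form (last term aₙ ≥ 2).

[19; 1, 3, 13]

1047 = 19×53 + 40
53 = 1×40 + 13
40 = 3×13 + 1
13 = 13×1 + 0  (stop)
So 1047/53 = [19; 1, 3, 13].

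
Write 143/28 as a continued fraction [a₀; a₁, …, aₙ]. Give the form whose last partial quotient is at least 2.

143 = 5×28 + 3
28 = 9×3 + 1
3 = 3×1 + 0  (stop)
So 143/28 = [5; 9, 3].

[5; 9, 3]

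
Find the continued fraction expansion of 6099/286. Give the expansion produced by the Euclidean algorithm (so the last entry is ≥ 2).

[21; 3, 13, 3, 2]

6099 = 21×286 + 93
286 = 3×93 + 7
93 = 13×7 + 2
7 = 3×2 + 1
2 = 2×1 + 0  (stop)
So 6099/286 = [21; 3, 13, 3, 2].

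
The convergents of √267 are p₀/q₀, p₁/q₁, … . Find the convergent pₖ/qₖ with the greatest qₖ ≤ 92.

√267 = [16; 2, 1, 15, 1, 2, 32, …] (period length 6).
Convergents:
  p_0/q_0 = 16/1
  p_1/q_1 = 33/2
  p_2/q_2 = 49/3
  p_3/q_3 = 768/47
  p_4/q_4 = 817/50
  p_5/q_5 = 2402/147
q_4 = 50 ≤ 92 < 147 = q_5, so the answer is 817/50.

817/50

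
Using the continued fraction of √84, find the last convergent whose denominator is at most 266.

999/109

√84 = [9; 6, 18, …] (period length 2).
Convergents:
  p_0/q_0 = 9/1
  p_1/q_1 = 55/6
  p_2/q_2 = 999/109
  p_3/q_3 = 6049/660
q_2 = 109 ≤ 266 < 660 = q_3, so the answer is 999/109.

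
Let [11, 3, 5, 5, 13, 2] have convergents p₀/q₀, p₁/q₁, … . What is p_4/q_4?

Using pₖ = aₖpₖ₋₁ + pₖ₋₂, qₖ = aₖqₖ₋₁ + qₖ₋₂ (with p₋₁=1, p₋₂=0, q₋₁=0, q₋₂=1):
  k=0: a=11, p=11, q=1
  k=1: a=3, p=34, q=3
  k=2: a=5, p=181, q=16
  k=3: a=5, p=939, q=83
  k=4: a=13, p=12388, q=1095

12388/1095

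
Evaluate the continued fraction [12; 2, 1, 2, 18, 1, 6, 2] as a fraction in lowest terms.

Fold from the inside: start with 2/1.
  6 + 1/2 = 13/2
  1 + 2/13 = 15/13
  18 + 13/15 = 283/15
  2 + 15/283 = 581/283
  1 + 283/581 = 864/581
  2 + 581/864 = 2309/864
  12 + 864/2309 = 28572/2309

28572/2309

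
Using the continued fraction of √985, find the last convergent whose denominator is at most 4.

94/3

√985 = [31; 2, 1, 1, 2, 62, …] (period length 5).
Convergents:
  p_0/q_0 = 31/1
  p_1/q_1 = 63/2
  p_2/q_2 = 94/3
  p_3/q_3 = 157/5
q_2 = 3 ≤ 4 < 5 = q_3, so the answer is 94/3.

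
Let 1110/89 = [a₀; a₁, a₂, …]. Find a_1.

2

1110 = 12·89 + 42   →  a_0 = 12
89 = 2·42 + 5   →  a_1 = 2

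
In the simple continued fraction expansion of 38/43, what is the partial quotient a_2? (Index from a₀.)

7

38 = 0·43 + 38   →  a_0 = 0
43 = 1·38 + 5   →  a_1 = 1
38 = 7·5 + 3   →  a_2 = 7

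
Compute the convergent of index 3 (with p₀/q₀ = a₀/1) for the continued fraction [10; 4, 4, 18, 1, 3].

Using pₖ = aₖpₖ₋₁ + pₖ₋₂, qₖ = aₖqₖ₋₁ + qₖ₋₂ (with p₋₁=1, p₋₂=0, q₋₁=0, q₋₂=1):
  k=0: a=10, p=10, q=1
  k=1: a=4, p=41, q=4
  k=2: a=4, p=174, q=17
  k=3: a=18, p=3173, q=310

3173/310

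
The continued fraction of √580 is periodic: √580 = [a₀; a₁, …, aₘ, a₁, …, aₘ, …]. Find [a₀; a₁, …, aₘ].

[24; 12, 48]

a₀ = ⌊√580⌋ = 24.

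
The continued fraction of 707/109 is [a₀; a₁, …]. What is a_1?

2

707 = 6·109 + 53   →  a_0 = 6
109 = 2·53 + 3   →  a_1 = 2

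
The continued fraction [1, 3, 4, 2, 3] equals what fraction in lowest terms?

Using pₖ = aₖpₖ₋₁ + pₖ₋₂ and qₖ = aₖqₖ₋₁ + qₖ₋₂:
  k=0: a=1, p=1, q=1
  k=1: a=3, p=4, q=3
  k=2: a=4, p=17, q=13
  k=3: a=2, p=38, q=29
  k=4: a=3, p=131, q=100

131/100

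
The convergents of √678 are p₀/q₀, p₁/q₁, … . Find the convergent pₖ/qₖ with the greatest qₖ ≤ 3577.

√678 = [26; 26, 52, …] (period length 2).
Convergents:
  p_0/q_0 = 26/1
  p_1/q_1 = 677/26
  p_2/q_2 = 35230/1353
  p_3/q_3 = 916657/35204
q_2 = 1353 ≤ 3577 < 35204 = q_3, so the answer is 35230/1353.

35230/1353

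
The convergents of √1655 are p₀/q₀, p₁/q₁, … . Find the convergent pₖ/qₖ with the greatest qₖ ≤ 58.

√1655 = [40; 1, 2, 7, 16, 7, 2, 1, 80, …] (period length 8).
Convergents:
  p_0/q_0 = 40/1
  p_1/q_1 = 41/1
  p_2/q_2 = 122/3
  p_3/q_3 = 895/22
  p_4/q_4 = 14442/355
q_3 = 22 ≤ 58 < 355 = q_4, so the answer is 895/22.

895/22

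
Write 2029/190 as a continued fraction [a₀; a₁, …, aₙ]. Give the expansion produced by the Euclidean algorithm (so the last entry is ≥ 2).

[10; 1, 2, 8, 1, 2, 2]

2029 = 10×190 + 129
190 = 1×129 + 61
129 = 2×61 + 7
61 = 8×7 + 5
7 = 1×5 + 2
5 = 2×2 + 1
2 = 2×1 + 0  (stop)
So 2029/190 = [10; 1, 2, 8, 1, 2, 2].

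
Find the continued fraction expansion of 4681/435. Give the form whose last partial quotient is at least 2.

[10; 1, 3, 5, 2, 9]

4681 = 10*435 + 331
435 = 1*331 + 104
331 = 3*104 + 19
104 = 5*19 + 9
19 = 2*9 + 1
9 = 9*1 + 0  (stop)
So 4681/435 = [10; 1, 3, 5, 2, 9].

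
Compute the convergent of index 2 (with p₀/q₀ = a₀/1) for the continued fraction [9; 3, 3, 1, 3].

Using pₖ = aₖpₖ₋₁ + pₖ₋₂, qₖ = aₖqₖ₋₁ + qₖ₋₂ (with p₋₁=1, p₋₂=0, q₋₁=0, q₋₂=1):
  k=0: a=9, p=9, q=1
  k=1: a=3, p=28, q=3
  k=2: a=3, p=93, q=10

93/10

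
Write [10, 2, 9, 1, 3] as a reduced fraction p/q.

Fold from the inside: start with 3/1.
  1 + 1/3 = 4/3
  9 + 3/4 = 39/4
  2 + 4/39 = 82/39
  10 + 39/82 = 859/82

859/82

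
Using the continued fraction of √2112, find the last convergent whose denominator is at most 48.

√2112 = [45; 1, 21, 1, 90, …] (period length 4).
Convergents:
  p_0/q_0 = 45/1
  p_1/q_1 = 46/1
  p_2/q_2 = 1011/22
  p_3/q_3 = 1057/23
  p_4/q_4 = 96141/2092
q_3 = 23 ≤ 48 < 2092 = q_4, so the answer is 1057/23.

1057/23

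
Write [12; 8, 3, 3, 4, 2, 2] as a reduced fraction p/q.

Fold from the inside: start with 2/1.
  2 + 1/2 = 5/2
  4 + 2/5 = 22/5
  3 + 5/22 = 71/22
  3 + 22/71 = 235/71
  8 + 71/235 = 1951/235
  12 + 235/1951 = 23647/1951

23647/1951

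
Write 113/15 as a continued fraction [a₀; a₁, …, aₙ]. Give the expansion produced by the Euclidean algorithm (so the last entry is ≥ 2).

113 = 7·15 + 8
15 = 1·8 + 7
8 = 1·7 + 1
7 = 7·1 + 0  (stop)
So 113/15 = [7; 1, 1, 7].

[7; 1, 1, 7]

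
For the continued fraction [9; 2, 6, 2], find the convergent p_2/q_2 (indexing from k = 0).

Using pₖ = aₖpₖ₋₁ + pₖ₋₂, qₖ = aₖqₖ₋₁ + qₖ₋₂ (with p₋₁=1, p₋₂=0, q₋₁=0, q₋₂=1):
  k=0: a=9, p=9, q=1
  k=1: a=2, p=19, q=2
  k=2: a=6, p=123, q=13

123/13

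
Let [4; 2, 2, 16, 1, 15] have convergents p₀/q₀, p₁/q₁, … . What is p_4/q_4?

383/87

Using pₖ = aₖpₖ₋₁ + pₖ₋₂, qₖ = aₖqₖ₋₁ + qₖ₋₂ (with p₋₁=1, p₋₂=0, q₋₁=0, q₋₂=1):
  k=0: a=4, p=4, q=1
  k=1: a=2, p=9, q=2
  k=2: a=2, p=22, q=5
  k=3: a=16, p=361, q=82
  k=4: a=1, p=383, q=87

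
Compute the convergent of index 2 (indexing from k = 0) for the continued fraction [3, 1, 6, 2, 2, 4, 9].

27/7

Using pₖ = aₖpₖ₋₁ + pₖ₋₂, qₖ = aₖqₖ₋₁ + qₖ₋₂ (with p₋₁=1, p₋₂=0, q₋₁=0, q₋₂=1):
  k=0: a=3, p=3, q=1
  k=1: a=1, p=4, q=1
  k=2: a=6, p=27, q=7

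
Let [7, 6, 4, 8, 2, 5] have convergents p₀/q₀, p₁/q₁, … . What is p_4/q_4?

3129/437

Using pₖ = aₖpₖ₋₁ + pₖ₋₂, qₖ = aₖqₖ₋₁ + qₖ₋₂ (with p₋₁=1, p₋₂=0, q₋₁=0, q₋₂=1):
  k=0: a=7, p=7, q=1
  k=1: a=6, p=43, q=6
  k=2: a=4, p=179, q=25
  k=3: a=8, p=1475, q=206
  k=4: a=2, p=3129, q=437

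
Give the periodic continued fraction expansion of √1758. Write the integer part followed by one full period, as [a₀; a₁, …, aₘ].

a₀ = ⌊√1758⌋ = 41.

[41; 1, 12, 1, 82]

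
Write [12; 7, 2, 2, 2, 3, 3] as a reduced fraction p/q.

12147/1001

Fold from the inside: start with 3/1.
  3 + 1/3 = 10/3
  2 + 3/10 = 23/10
  2 + 10/23 = 56/23
  2 + 23/56 = 135/56
  7 + 56/135 = 1001/135
  12 + 135/1001 = 12147/1001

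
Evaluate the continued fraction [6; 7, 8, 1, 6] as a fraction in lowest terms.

Using pₖ = aₖpₖ₋₁ + pₖ₋₂ and qₖ = aₖqₖ₋₁ + qₖ₋₂:
  k=0: a=6, p=6, q=1
  k=1: a=7, p=43, q=7
  k=2: a=8, p=350, q=57
  k=3: a=1, p=393, q=64
  k=4: a=6, p=2708, q=441

2708/441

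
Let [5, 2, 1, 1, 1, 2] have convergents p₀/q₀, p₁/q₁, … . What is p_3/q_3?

27/5

Using pₖ = aₖpₖ₋₁ + pₖ₋₂, qₖ = aₖqₖ₋₁ + qₖ₋₂ (with p₋₁=1, p₋₂=0, q₋₁=0, q₋₂=1):
  k=0: a=5, p=5, q=1
  k=1: a=2, p=11, q=2
  k=2: a=1, p=16, q=3
  k=3: a=1, p=27, q=5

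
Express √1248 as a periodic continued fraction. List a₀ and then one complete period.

[35; 3, 17, 3, 70]

a₀ = ⌊√1248⌋ = 35.
With m₀=0, d₀=1 and mₖ₊₁ = dₖaₖ − mₖ, dₖ₊₁ = (n − mₖ₊₁²)/dₖ, aₖ₊₁ = ⌊(a₀+mₖ₊₁)/dₖ₊₁⌋:
  k=1: m=35, d=23, a=3
  k=2: m=34, d=4, a=17
  k=3: m=34, d=23, a=3
  k=4: m=35, d=1, a=70
d=1 and a=2a₀=70 at k=4, so the next step gives (m, d) = (35, 23) again — its k=1 value — and the period has length 4.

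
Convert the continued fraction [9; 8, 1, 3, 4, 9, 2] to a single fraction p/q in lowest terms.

26440/2901

Using pₖ = aₖpₖ₋₁ + pₖ₋₂ and qₖ = aₖqₖ₋₁ + qₖ₋₂:
  k=0: a=9, p=9, q=1
  k=1: a=8, p=73, q=8
  k=2: a=1, p=82, q=9
  k=3: a=3, p=319, q=35
  k=4: a=4, p=1358, q=149
  k=5: a=9, p=12541, q=1376
  k=6: a=2, p=26440, q=2901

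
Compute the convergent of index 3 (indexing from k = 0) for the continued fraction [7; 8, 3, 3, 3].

Using pₖ = aₖpₖ₋₁ + pₖ₋₂, qₖ = aₖqₖ₋₁ + qₖ₋₂ (with p₋₁=1, p₋₂=0, q₋₁=0, q₋₂=1):
  k=0: a=7, p=7, q=1
  k=1: a=8, p=57, q=8
  k=2: a=3, p=178, q=25
  k=3: a=3, p=591, q=83

591/83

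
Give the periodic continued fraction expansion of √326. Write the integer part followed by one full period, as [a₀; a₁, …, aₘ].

[18; 18, 36]

a₀ = ⌊√326⌋ = 18.
With m₀=0, d₀=1 and mₖ₊₁ = dₖaₖ − mₖ, dₖ₊₁ = (n − mₖ₊₁²)/dₖ, aₖ₊₁ = ⌊(a₀+mₖ₊₁)/dₖ₊₁⌋:
  k=1: m=18, d=2, a=18
  k=2: m=18, d=1, a=36
d=1 and a=2a₀=36 at k=2, so the next step gives (m, d) = (18, 2) again — its k=1 value — and the period has length 2.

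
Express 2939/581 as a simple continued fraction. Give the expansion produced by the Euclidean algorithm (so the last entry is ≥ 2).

[5; 17, 11, 3]

2939 = 5·581 + 34
581 = 17·34 + 3
34 = 11·3 + 1
3 = 3·1 + 0  (stop)
So 2939/581 = [5; 17, 11, 3].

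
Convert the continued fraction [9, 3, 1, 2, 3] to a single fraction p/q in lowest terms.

Fold from the inside: start with 3/1.
  2 + 1/3 = 7/3
  1 + 3/7 = 10/7
  3 + 7/10 = 37/10
  9 + 10/37 = 343/37

343/37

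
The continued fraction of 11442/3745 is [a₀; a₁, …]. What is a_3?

1

11442 = 3·3745 + 207   →  a_0 = 3
3745 = 18·207 + 19   →  a_1 = 18
207 = 10·19 + 17   →  a_2 = 10
19 = 1·17 + 2   →  a_3 = 1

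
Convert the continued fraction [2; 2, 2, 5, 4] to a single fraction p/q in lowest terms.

Using pₖ = aₖpₖ₋₁ + pₖ₋₂ and qₖ = aₖqₖ₋₁ + qₖ₋₂:
  k=0: a=2, p=2, q=1
  k=1: a=2, p=5, q=2
  k=2: a=2, p=12, q=5
  k=3: a=5, p=65, q=27
  k=4: a=4, p=272, q=113

272/113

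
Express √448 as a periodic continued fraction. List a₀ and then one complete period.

[21; 6, 42]

a₀ = ⌊√448⌋ = 21.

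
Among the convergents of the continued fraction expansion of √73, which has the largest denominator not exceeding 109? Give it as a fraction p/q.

581/68

√73 = [8; 1, 1, 5, 5, 1, 1, 16, …] (period length 7).
Convergents:
  p_0/q_0 = 8/1
  p_1/q_1 = 9/1
  p_2/q_2 = 17/2
  p_3/q_3 = 94/11
  p_4/q_4 = 487/57
  p_5/q_5 = 581/68
  p_6/q_6 = 1068/125
q_5 = 68 ≤ 109 < 125 = q_6, so the answer is 581/68.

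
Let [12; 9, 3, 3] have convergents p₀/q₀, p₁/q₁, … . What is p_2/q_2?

Using pₖ = aₖpₖ₋₁ + pₖ₋₂, qₖ = aₖqₖ₋₁ + qₖ₋₂ (with p₋₁=1, p₋₂=0, q₋₁=0, q₋₂=1):
  k=0: a=12, p=12, q=1
  k=1: a=9, p=109, q=9
  k=2: a=3, p=339, q=28

339/28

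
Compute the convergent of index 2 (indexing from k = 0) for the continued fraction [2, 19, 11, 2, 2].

Using pₖ = aₖpₖ₋₁ + pₖ₋₂, qₖ = aₖqₖ₋₁ + qₖ₋₂ (with p₋₁=1, p₋₂=0, q₋₁=0, q₋₂=1):
  k=0: a=2, p=2, q=1
  k=1: a=19, p=39, q=19
  k=2: a=11, p=431, q=210

431/210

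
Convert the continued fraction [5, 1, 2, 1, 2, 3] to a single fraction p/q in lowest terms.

212/37

Fold from the inside: start with 3/1.
  2 + 1/3 = 7/3
  1 + 3/7 = 10/7
  2 + 7/10 = 27/10
  1 + 10/27 = 37/27
  5 + 27/37 = 212/37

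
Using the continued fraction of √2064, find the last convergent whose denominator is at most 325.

7269/160

√2064 = [45; 2, 3, 7, 3, 2, 90, …] (period length 6).
Convergents:
  p_0/q_0 = 45/1
  p_1/q_1 = 91/2
  p_2/q_2 = 318/7
  p_3/q_3 = 2317/51
  p_4/q_4 = 7269/160
  p_5/q_5 = 16855/371
q_4 = 160 ≤ 325 < 371 = q_5, so the answer is 7269/160.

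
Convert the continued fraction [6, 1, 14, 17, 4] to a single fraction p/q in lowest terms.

Using pₖ = aₖpₖ₋₁ + pₖ₋₂ and qₖ = aₖqₖ₋₁ + qₖ₋₂:
  k=0: a=6, p=6, q=1
  k=1: a=1, p=7, q=1
  k=2: a=14, p=104, q=15
  k=3: a=17, p=1775, q=256
  k=4: a=4, p=7204, q=1039

7204/1039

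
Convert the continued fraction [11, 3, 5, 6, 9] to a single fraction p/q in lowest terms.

Using pₖ = aₖpₖ₋₁ + pₖ₋₂ and qₖ = aₖqₖ₋₁ + qₖ₋₂:
  k=0: a=11, p=11, q=1
  k=1: a=3, p=34, q=3
  k=2: a=5, p=181, q=16
  k=3: a=6, p=1120, q=99
  k=4: a=9, p=10261, q=907

10261/907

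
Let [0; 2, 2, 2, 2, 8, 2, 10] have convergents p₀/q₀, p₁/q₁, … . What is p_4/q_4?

Using pₖ = aₖpₖ₋₁ + pₖ₋₂, qₖ = aₖqₖ₋₁ + qₖ₋₂ (with p₋₁=1, p₋₂=0, q₋₁=0, q₋₂=1):
  k=0: a=0, p=0, q=1
  k=1: a=2, p=1, q=2
  k=2: a=2, p=2, q=5
  k=3: a=2, p=5, q=12
  k=4: a=2, p=12, q=29

12/29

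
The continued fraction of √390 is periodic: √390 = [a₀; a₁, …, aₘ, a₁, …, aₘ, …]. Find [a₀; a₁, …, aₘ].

a₀ = ⌊√390⌋ = 19.
With m₀=0, d₀=1 and mₖ₊₁ = dₖaₖ − mₖ, dₖ₊₁ = (n − mₖ₊₁²)/dₖ, aₖ₊₁ = ⌊(a₀+mₖ₊₁)/dₖ₊₁⌋:
  k=1: m=19, d=29, a=1
  k=2: m=10, d=10, a=2
  k=3: m=10, d=29, a=1
  k=4: m=19, d=1, a=38
d=1 and a=2a₀=38 at k=4, so the next step gives (m, d) = (19, 29) again — its k=1 value — and the period has length 4.

[19; 1, 2, 1, 38]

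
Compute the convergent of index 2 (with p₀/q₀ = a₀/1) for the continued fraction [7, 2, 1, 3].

Using pₖ = aₖpₖ₋₁ + pₖ₋₂, qₖ = aₖqₖ₋₁ + qₖ₋₂ (with p₋₁=1, p₋₂=0, q₋₁=0, q₋₂=1):
  k=0: a=7, p=7, q=1
  k=1: a=2, p=15, q=2
  k=2: a=1, p=22, q=3

22/3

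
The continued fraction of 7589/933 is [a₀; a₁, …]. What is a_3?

6

7589 = 8·933 + 125   →  a_0 = 8
933 = 7·125 + 58   →  a_1 = 7
125 = 2·58 + 9   →  a_2 = 2
58 = 6·9 + 4   →  a_3 = 6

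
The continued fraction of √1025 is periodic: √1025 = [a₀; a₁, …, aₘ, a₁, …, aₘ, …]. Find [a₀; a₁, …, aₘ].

a₀ = ⌊√1025⌋ = 32.

[32; 64]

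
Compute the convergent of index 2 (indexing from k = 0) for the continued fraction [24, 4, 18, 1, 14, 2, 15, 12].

1770/73

Using pₖ = aₖpₖ₋₁ + pₖ₋₂, qₖ = aₖqₖ₋₁ + qₖ₋₂ (with p₋₁=1, p₋₂=0, q₋₁=0, q₋₂=1):
  k=0: a=24, p=24, q=1
  k=1: a=4, p=97, q=4
  k=2: a=18, p=1770, q=73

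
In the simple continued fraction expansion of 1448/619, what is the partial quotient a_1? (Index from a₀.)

2

1448 = 2·619 + 210   →  a_0 = 2
619 = 2·210 + 199   →  a_1 = 2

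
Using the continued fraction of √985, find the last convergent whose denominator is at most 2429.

√985 = [31; 2, 1, 1, 2, 62, …] (period length 5).
Convergents:
  p_0/q_0 = 31/1
  p_1/q_1 = 63/2
  p_2/q_2 = 94/3
  p_3/q_3 = 157/5
  p_4/q_4 = 408/13
  p_5/q_5 = 25453/811
  p_6/q_6 = 51314/1635
  p_7/q_7 = 76767/2446
q_6 = 1635 ≤ 2429 < 2446 = q_7, so the answer is 51314/1635.

51314/1635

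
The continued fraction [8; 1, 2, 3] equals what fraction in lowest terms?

Using pₖ = aₖpₖ₋₁ + pₖ₋₂ and qₖ = aₖqₖ₋₁ + qₖ₋₂:
  k=0: a=8, p=8, q=1
  k=1: a=1, p=9, q=1
  k=2: a=2, p=26, q=3
  k=3: a=3, p=87, q=10

87/10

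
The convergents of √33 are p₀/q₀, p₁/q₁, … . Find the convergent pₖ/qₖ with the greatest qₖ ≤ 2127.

√33 = [5; 1, 2, 1, 10, …] (period length 4).
Convergents:
  p_0/q_0 = 5/1
  p_1/q_1 = 6/1
  p_2/q_2 = 17/3
  p_3/q_3 = 23/4
  p_4/q_4 = 247/43
  p_5/q_5 = 270/47
  p_6/q_6 = 787/137
  p_7/q_7 = 1057/184
  p_8/q_8 = 11357/1977
  p_9/q_9 = 12414/2161
q_8 = 1977 ≤ 2127 < 2161 = q_9, so the answer is 11357/1977.

11357/1977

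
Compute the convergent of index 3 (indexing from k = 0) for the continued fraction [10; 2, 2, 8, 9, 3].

437/42

Using pₖ = aₖpₖ₋₁ + pₖ₋₂, qₖ = aₖqₖ₋₁ + qₖ₋₂ (with p₋₁=1, p₋₂=0, q₋₁=0, q₋₂=1):
  k=0: a=10, p=10, q=1
  k=1: a=2, p=21, q=2
  k=2: a=2, p=52, q=5
  k=3: a=8, p=437, q=42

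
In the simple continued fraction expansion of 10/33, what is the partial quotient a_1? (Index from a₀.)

3

10 = 0·33 + 10   →  a_0 = 0
33 = 3·10 + 3   →  a_1 = 3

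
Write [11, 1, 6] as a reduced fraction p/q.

83/7

Fold from the inside: start with 6/1.
  1 + 1/6 = 7/6
  11 + 6/7 = 83/7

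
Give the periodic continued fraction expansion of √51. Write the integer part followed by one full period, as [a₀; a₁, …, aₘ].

[7; 7, 14]

a₀ = ⌊√51⌋ = 7.
With m₀=0, d₀=1 and mₖ₊₁ = dₖaₖ − mₖ, dₖ₊₁ = (n − mₖ₊₁²)/dₖ, aₖ₊₁ = ⌊(a₀+mₖ₊₁)/dₖ₊₁⌋:
  k=1: m=7, d=2, a=7
  k=2: m=7, d=1, a=14
d=1 and a=2a₀=14 at k=2, so the next step gives (m, d) = (7, 2) again — its k=1 value — and the period has length 2.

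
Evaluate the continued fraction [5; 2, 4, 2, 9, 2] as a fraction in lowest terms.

2169/398

Using pₖ = aₖpₖ₋₁ + pₖ₋₂ and qₖ = aₖqₖ₋₁ + qₖ₋₂:
  k=0: a=5, p=5, q=1
  k=1: a=2, p=11, q=2
  k=2: a=4, p=49, q=9
  k=3: a=2, p=109, q=20
  k=4: a=9, p=1030, q=189
  k=5: a=2, p=2169, q=398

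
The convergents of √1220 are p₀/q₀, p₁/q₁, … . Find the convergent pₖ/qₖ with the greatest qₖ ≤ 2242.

34195/979

√1220 = [34; 1, 12, 1, 68, …] (period length 4).
Convergents:
  p_0/q_0 = 34/1
  p_1/q_1 = 35/1
  p_2/q_2 = 454/13
  p_3/q_3 = 489/14
  p_4/q_4 = 33706/965
  p_5/q_5 = 34195/979
  p_6/q_6 = 444046/12713
q_5 = 979 ≤ 2242 < 12713 = q_6, so the answer is 34195/979.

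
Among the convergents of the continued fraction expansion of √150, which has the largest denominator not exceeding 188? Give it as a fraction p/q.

1188/97

√150 = [12; 4, 24, …] (period length 2).
Convergents:
  p_0/q_0 = 12/1
  p_1/q_1 = 49/4
  p_2/q_2 = 1188/97
  p_3/q_3 = 4801/392
q_2 = 97 ≤ 188 < 392 = q_3, so the answer is 1188/97.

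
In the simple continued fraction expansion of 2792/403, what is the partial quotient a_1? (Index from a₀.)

2792 = 6·403 + 374   →  a_0 = 6
403 = 1·374 + 29   →  a_1 = 1

1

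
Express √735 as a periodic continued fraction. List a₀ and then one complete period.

a₀ = ⌊√735⌋ = 27.
With m₀=0, d₀=1 and mₖ₊₁ = dₖaₖ − mₖ, dₖ₊₁ = (n − mₖ₊₁²)/dₖ, aₖ₊₁ = ⌊(a₀+mₖ₊₁)/dₖ₊₁⌋:
  k=1: m=27, d=6, a=9
  k=2: m=27, d=1, a=54
d=1 and a=2a₀=54 at k=2, so the next step gives (m, d) = (27, 6) again — its k=1 value — and the period has length 2.

[27; 9, 54]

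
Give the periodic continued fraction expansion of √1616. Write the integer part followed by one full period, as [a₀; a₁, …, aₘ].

a₀ = ⌊√1616⌋ = 40.

[40; 5, 80]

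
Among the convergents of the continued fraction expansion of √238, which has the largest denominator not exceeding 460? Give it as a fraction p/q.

4983/323

√238 = [15; 2, 2, 1, 14, 1, 2, 2, 30, …] (period length 8).
Convergents:
  p_0/q_0 = 15/1
  p_1/q_1 = 31/2
  p_2/q_2 = 77/5
  p_3/q_3 = 108/7
  p_4/q_4 = 1589/103
  p_5/q_5 = 1697/110
  p_6/q_6 = 4983/323
  p_7/q_7 = 11663/756
q_6 = 323 ≤ 460 < 756 = q_7, so the answer is 4983/323.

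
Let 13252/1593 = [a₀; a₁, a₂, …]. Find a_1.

13252 = 8·1593 + 508   →  a_0 = 8
1593 = 3·508 + 69   →  a_1 = 3

3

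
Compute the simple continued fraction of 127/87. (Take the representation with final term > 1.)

127 = 1×87 + 40
87 = 2×40 + 7
40 = 5×7 + 5
7 = 1×5 + 2
5 = 2×2 + 1
2 = 2×1 + 0  (stop)
So 127/87 = [1; 2, 5, 1, 2, 2].

[1; 2, 5, 1, 2, 2]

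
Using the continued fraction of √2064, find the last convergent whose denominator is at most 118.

√2064 = [45; 2, 3, 7, 3, 2, 90, …] (period length 6).
Convergents:
  p_0/q_0 = 45/1
  p_1/q_1 = 91/2
  p_2/q_2 = 318/7
  p_3/q_3 = 2317/51
  p_4/q_4 = 7269/160
q_3 = 51 ≤ 118 < 160 = q_4, so the answer is 2317/51.

2317/51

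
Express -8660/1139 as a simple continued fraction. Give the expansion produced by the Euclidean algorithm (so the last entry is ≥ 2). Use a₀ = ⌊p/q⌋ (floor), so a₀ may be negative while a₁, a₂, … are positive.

[-8; 2, 1, 1, 12, 18]

-8660 = -8×1139 + 452
1139 = 2×452 + 235
452 = 1×235 + 217
235 = 1×217 + 18
217 = 12×18 + 1
18 = 18×1 + 0  (stop)
So -8660/1139 = [-8; 2, 1, 1, 12, 18].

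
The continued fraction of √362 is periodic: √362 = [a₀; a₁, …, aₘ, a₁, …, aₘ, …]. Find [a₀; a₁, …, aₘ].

a₀ = ⌊√362⌋ = 19.
With m₀=0, d₀=1 and mₖ₊₁ = dₖaₖ − mₖ, dₖ₊₁ = (n − mₖ₊₁²)/dₖ, aₖ₊₁ = ⌊(a₀+mₖ₊₁)/dₖ₊₁⌋:
  k=1: m=19, d=1, a=38
d=1 and a=2a₀=38 at k=1, so the next step gives (m, d) = (19, 1) again — its k=1 value — and the period has length 1.

[19; 38]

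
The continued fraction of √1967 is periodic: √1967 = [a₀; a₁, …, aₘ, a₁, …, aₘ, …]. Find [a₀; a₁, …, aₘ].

[44; 2, 1, 5, 1, 2, 88]

a₀ = ⌊√1967⌋ = 44.
With m₀=0, d₀=1 and mₖ₊₁ = dₖaₖ − mₖ, dₖ₊₁ = (n − mₖ₊₁²)/dₖ, aₖ₊₁ = ⌊(a₀+mₖ₊₁)/dₖ₊₁⌋:
  k=1: m=44, d=31, a=2
  k=2: m=18, d=53, a=1
  k=3: m=35, d=14, a=5
  k=4: m=35, d=53, a=1
  k=5: m=18, d=31, a=2
  k=6: m=44, d=1, a=88
d=1 and a=2a₀=88 at k=6, so the next step gives (m, d) = (44, 31) again — its k=1 value — and the period has length 6.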